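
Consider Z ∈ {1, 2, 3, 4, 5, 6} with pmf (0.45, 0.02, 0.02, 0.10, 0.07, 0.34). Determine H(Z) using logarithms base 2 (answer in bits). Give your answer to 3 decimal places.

1.874 bits

H(Z) = −Σ p·log₂ p.
  −(0.45)·log₂(0.45) = 0.5184
  −(0.02)·log₂(0.02) = 0.1129
  −(0.02)·log₂(0.02) = 0.1129
  −(0.10)·log₂(0.10) = 0.3322
  −(0.07)·log₂(0.07) = 0.2686
  −(0.34)·log₂(0.34) = 0.5292
Sum: 0.5184 + 0.1129 + 0.1129 + 0.3322 + 0.2686 + 0.5292 = 1.874 bits.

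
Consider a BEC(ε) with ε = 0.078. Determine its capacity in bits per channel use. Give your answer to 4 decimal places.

Binary erasure channel: capacity C = 1 − ε.
C = 1 − 0.078 = 0.9220 bits per channel use.

0.9220 bits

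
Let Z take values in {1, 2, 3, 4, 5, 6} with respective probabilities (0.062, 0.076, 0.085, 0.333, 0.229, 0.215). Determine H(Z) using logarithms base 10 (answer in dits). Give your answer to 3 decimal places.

0.700 dits

H(Z) = −Σ p·log₁₀ p.
  −(0.062)·log₁₀(0.062) = 0.0749
  −(0.076)·log₁₀(0.076) = 0.0851
  −(0.085)·log₁₀(0.085) = 0.0910
  −(0.333)·log₁₀(0.333) = 0.1590
  −(0.229)·log₁₀(0.229) = 0.1466
  −(0.215)·log₁₀(0.215) = 0.1435
Sum: 0.0749 + 0.0851 + 0.0910 + 0.1590 + 0.1466 + 0.1435 = 0.700 dits.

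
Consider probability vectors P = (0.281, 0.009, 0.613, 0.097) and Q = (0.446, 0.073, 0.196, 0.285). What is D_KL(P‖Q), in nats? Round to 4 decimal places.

D(P‖Q) = Σ p·ln(p/q).
  0.281·ln(0.281/0.446) = -0.12981
  0.009·ln(0.009/0.073) = -0.01884
  0.613·ln(0.613/0.196) = 0.69897
  0.097·ln(0.097/0.285) = -0.10454
D(P‖Q) = 0.4458 nats.

0.4458 nats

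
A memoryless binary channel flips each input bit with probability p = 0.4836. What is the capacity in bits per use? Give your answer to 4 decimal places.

Binary symmetric channel: C = 1 − h₂(ε) where h₂ is the binary entropy function.
h₂(0.4836) = −0.4836·log₂0.4836 − 0.5164·log₂0.5164 = 0.9992.
C = 1 − 0.9992 = 0.0008 bits per channel use.

0.0008 bits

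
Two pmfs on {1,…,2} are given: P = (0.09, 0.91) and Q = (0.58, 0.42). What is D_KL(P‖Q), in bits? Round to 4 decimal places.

D(P‖Q) = Σ p·log₂(p/q).
  0.09·log₂(0.09/0.58) = -0.24193
  0.91·log₂(0.91/0.42) = 1.01508
D(P‖Q) = 0.7732 bits.

0.7732 bits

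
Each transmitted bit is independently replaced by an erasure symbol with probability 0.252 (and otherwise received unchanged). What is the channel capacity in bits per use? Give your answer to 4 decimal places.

Binary erasure channel: capacity C = 1 − ε.
C = 1 − 0.252 = 0.7480 bits per channel use.

0.7480 bits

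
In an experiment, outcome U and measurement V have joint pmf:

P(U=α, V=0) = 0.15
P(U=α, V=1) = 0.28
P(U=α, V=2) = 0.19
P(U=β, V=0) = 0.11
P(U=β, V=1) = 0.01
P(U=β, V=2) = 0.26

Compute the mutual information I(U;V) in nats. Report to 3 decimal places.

Marginals: p(U) = (0.6200, 0.3800), p(V) = (0.2600, 0.2900, 0.4500).
I(U;V) = H(U) + H(V) − H(U,V).
H(U) = 0.6641, H(V) = 1.0686, H(U,V) = 1.5956.
I(U;V) = 0.6641 + 1.0686 − 1.5956 = 0.137 nats.

0.137 nats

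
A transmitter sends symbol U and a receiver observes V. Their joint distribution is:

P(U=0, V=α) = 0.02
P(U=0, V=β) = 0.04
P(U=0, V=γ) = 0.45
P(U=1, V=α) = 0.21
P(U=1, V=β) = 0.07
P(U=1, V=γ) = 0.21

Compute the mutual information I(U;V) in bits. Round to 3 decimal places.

Marginals: p(U) = (0.5100, 0.4900), p(V) = (0.2300, 0.1100, 0.6600).
I(U;V) = H(U) + H(V) − H(U,V).
H(U) = 0.9997, H(V) = 1.2336, H(U,V) = 2.0312.
I(U;V) = 0.9997 + 1.2336 − 2.0312 = 0.202 bits.

0.202 bits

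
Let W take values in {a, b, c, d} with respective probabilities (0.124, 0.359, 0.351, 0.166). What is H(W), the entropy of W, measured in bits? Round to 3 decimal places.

H(W) = −Σ p·log₂ p.
  −(0.124)·log₂(0.124) = 0.3734
  −(0.359)·log₂(0.359) = 0.5306
  −(0.351)·log₂(0.351) = 0.5302
  −(0.166)·log₂(0.166) = 0.4301
Sum: 0.3734 + 0.5306 + 0.5302 + 0.4301 = 1.864 bits.

1.864 bits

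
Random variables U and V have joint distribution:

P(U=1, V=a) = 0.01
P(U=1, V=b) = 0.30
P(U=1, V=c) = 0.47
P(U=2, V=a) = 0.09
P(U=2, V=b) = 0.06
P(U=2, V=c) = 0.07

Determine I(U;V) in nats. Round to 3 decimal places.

0.124 nats

Marginals: p(U) = (0.7800, 0.2200), p(V) = (0.1000, 0.3600, 0.5400).
I(U;V) = H(U) + H(V) − H(U,V).
H(U) = 0.5269, H(V) = 0.9308, H(U,V) = 1.3338.
I(U;V) = 0.5269 + 0.9308 − 1.3338 = 0.124 nats.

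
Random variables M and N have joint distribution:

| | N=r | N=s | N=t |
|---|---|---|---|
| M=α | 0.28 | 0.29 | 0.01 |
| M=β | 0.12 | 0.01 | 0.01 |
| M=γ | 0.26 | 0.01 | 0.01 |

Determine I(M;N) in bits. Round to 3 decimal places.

0.202 bits

Marginals: p(M) = (0.5800, 0.1400, 0.2800), p(N) = (0.6600, 0.3100, 0.0300).
I(M;N) = H(M) + H(N) − H(M,N).
H(M) = 1.3671, H(N) = 1.0712, H(M,N) = 2.2367.
I(M;N) = 1.3671 + 1.0712 − 2.2367 = 0.202 bits.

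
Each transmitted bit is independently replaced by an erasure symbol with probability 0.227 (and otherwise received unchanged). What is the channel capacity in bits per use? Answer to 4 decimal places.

0.7730 bits

Binary erasure channel: capacity C = 1 − ε.
C = 1 − 0.227 = 0.7730 bits per channel use.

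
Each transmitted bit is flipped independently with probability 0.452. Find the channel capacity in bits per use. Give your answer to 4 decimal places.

0.0067 bits

Binary symmetric channel: C = 1 − h₂(ε) where h₂ is the binary entropy function.
h₂(0.452) = −0.452·log₂0.452 − 0.548·log₂0.548 = 0.9933.
C = 1 − 0.9933 = 0.0067 bits per channel use.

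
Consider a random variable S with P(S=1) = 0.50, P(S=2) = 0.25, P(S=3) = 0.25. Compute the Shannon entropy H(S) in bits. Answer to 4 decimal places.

1.5000 bits

H(S) = −Σ p·log₂ p.
  −(0.50)·log₂(0.50) = 0.50000
  −(0.25)·log₂(0.25) = 0.50000
  −(0.25)·log₂(0.25) = 0.50000
Sum: 0.50000 + 0.50000 + 0.50000 = 1.5000 bits.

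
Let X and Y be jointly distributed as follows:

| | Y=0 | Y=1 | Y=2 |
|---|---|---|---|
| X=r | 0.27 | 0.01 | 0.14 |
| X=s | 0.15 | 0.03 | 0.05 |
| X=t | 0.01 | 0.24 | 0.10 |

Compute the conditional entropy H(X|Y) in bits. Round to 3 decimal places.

1.089 bits

Marginals: p(X) = (0.4200, 0.2300, 0.3500), p(Y) = (0.4300, 0.2800, 0.2900).
H(X|Y) = Σ p(Y) · H(X|Y=·).
  Y=0: p=0.4300, H(X|Y=0) = 1.0778
  Y=1: p=0.2800, H(X|Y=1) = 0.7076
  Y=2: p=0.2900, H(X|Y=2) = 1.4741
Weighted sum = 1.089 bits.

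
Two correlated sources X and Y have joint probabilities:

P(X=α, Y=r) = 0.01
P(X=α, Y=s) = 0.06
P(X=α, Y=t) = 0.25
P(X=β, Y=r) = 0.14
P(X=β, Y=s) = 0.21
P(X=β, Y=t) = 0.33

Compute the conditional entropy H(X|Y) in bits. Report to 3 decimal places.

0.831 bits

Marginals: p(X) = (0.3200, 0.6800), p(Y) = (0.1500, 0.2700, 0.5800).
H(X|Y) = Σ p(Y) · H(X|Y=·).
  Y=r: p=0.1500, H(X|Y=r) = 0.3534
  Y=s: p=0.2700, H(X|Y=s) = 0.7642
  Y=t: p=0.5800, H(X|Y=t) = 0.9862
Weighted sum = 0.831 bits.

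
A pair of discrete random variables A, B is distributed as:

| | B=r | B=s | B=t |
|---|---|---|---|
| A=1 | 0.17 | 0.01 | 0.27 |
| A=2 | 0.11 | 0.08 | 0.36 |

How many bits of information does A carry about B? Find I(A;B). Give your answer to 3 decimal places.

Marginals: p(A) = (0.4500, 0.5500), p(B) = (0.2800, 0.0900, 0.6300).
I(A;B) = Σ p(x,y)·log₂[p(x,y)/(p(x)p(y))].
  (1,r): 0.17·log₂(1.3492) = 0.0735
  (1,s): 0.01·log₂(0.2469) = -0.0202
  (1,t): 0.27·log₂(0.9524) = -0.0190
  (2,r): 0.11·log₂(0.7143) = -0.0534
  (2,s): 0.08·log₂(1.6162) = 0.0554
  (2,t): 0.36·log₂(1.0390) = 0.0199
Sum = 0.056 bits.

0.056 bits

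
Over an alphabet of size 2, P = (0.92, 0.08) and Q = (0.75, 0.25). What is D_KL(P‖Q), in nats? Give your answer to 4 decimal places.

0.0968 nats

D(P‖Q) = Σ p·ln(p/q).
  0.92·ln(0.92/0.75) = 0.18796
  0.08·ln(0.08/0.25) = -0.09115
D(P‖Q) = 0.0968 nats.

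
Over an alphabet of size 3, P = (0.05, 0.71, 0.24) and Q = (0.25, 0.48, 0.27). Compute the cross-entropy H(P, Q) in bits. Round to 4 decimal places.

H(P,Q) = −Σ p·log₂ q.
  −0.05·log₂(0.25) = 0.10000
  −0.71·log₂(0.48) = 0.75181
  −0.24·log₂(0.27) = 0.45335
H(P,Q) = 1.3052 bits.

1.3052 bits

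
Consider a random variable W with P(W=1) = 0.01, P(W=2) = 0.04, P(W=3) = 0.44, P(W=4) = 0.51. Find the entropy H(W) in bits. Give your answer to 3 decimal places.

1.269 bits

H(W) = −Σ p·log₂ p.
  −(0.01)·log₂(0.01) = 0.0664
  −(0.04)·log₂(0.04) = 0.1858
  −(0.44)·log₂(0.44) = 0.5211
  −(0.51)·log₂(0.51) = 0.4954
Sum: 0.0664 + 0.1858 + 0.5211 + 0.4954 = 1.269 bits.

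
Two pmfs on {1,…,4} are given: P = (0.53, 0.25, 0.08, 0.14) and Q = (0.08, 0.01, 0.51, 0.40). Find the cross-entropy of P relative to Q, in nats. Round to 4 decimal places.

H(P,Q) = −Σ p·ln q.
  −0.53·ln(0.08) = 1.33864
  −0.25·ln(0.01) = 1.15129
  −0.08·ln(0.51) = 0.05387
  −0.14·ln(0.40) = 0.12828
H(P,Q) = 2.6721 nats.

2.6721 nats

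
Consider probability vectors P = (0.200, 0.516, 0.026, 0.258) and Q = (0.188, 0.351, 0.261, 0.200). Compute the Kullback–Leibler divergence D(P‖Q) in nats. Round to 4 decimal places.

D(P‖Q) = Σ p·ln(p/q).
  0.200·ln(0.200/0.188) = 0.01238
  0.516·ln(0.516/0.351) = 0.19883
  0.026·ln(0.026/0.261) = -0.05997
  0.258·ln(0.258/0.200) = 0.06570
D(P‖Q) = 0.2169 nats.

0.2169 nats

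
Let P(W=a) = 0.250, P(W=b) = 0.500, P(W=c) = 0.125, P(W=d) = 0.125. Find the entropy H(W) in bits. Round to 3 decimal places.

1.750 bits

H(W) = −Σ p·log₂ p.
  −(0.250)·log₂(0.250) = 0.5000
  −(0.500)·log₂(0.500) = 0.5000
  −(0.125)·log₂(0.125) = 0.3750
  −(0.125)·log₂(0.125) = 0.3750
Sum: 0.5000 + 0.5000 + 0.3750 + 0.3750 = 1.750 bits.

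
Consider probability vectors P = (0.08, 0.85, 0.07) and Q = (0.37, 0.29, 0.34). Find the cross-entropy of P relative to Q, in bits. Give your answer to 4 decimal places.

H(P,Q) = −Σ p·log₂ q.
  −0.08·log₂(0.37) = 0.11475
  −0.85·log₂(0.29) = 1.51799
  −0.07·log₂(0.34) = 0.10895
H(P,Q) = 1.7417 bits.

1.7417 bits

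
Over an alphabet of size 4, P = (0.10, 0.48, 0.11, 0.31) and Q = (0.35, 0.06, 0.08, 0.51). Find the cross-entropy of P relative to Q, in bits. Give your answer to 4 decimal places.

2.8017 bits

H(P,Q) = −Σ p·log₂ q.
  −0.10·log₂(0.35) = 0.15146
  −0.48·log₂(0.06) = 1.94827
  −0.11·log₂(0.08) = 0.40082
  −0.31·log₂(0.51) = 0.30114
H(P,Q) = 2.8017 bits.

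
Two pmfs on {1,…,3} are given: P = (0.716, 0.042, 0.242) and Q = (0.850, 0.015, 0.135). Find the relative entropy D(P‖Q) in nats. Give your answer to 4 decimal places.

D(P‖Q) = Σ p·ln(p/q).
  0.716·ln(0.716/0.850) = -0.12283
  0.042·ln(0.042/0.015) = 0.04324
  0.242·ln(0.242/0.135) = 0.14125
D(P‖Q) = 0.0617 nats.

0.0617 nats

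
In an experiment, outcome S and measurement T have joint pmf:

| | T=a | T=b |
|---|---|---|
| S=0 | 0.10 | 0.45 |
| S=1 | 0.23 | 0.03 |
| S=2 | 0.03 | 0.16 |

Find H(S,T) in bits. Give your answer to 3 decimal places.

2.065 bits

H(S,T) = −Σ p(x,y)·log₂ p(x,y) over all 6 cells.
  cell (0,a): −0.10·log₂0.10 = 0.3322
  cell (0,b): −0.45·log₂0.45 = 0.5184
  cell (1,a): −0.23·log₂0.23 = 0.4877
  cell (1,b): −0.03·log₂0.03 = 0.1518
  cell (2,a): −0.03·log₂0.03 = 0.1518
  cell (2,b): −0.16·log₂0.16 = 0.4230
Sum = 2.065 bits.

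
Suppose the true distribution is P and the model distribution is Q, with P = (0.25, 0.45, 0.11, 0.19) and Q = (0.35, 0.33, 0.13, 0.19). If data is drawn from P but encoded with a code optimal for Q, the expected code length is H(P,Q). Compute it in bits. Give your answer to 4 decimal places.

1.8774 bits

H(P,Q) = −Σ p·log₂ q.
  −0.25·log₂(0.35) = 0.37864
  −0.45·log₂(0.33) = 0.71976
  −0.11·log₂(0.13) = 0.32378
  −0.19·log₂(0.19) = 0.45523
H(P,Q) = 1.8774 bits.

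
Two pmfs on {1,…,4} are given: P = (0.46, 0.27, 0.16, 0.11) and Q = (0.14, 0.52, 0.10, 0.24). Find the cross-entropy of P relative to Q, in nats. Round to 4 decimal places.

H(P,Q) = −Σ p·ln q.
  −0.46·ln(0.14) = 0.90441
  −0.27·ln(0.52) = 0.17656
  −0.16·ln(0.10) = 0.36841
  −0.11·ln(0.24) = 0.15698
H(P,Q) = 1.6064 nats.

1.6064 nats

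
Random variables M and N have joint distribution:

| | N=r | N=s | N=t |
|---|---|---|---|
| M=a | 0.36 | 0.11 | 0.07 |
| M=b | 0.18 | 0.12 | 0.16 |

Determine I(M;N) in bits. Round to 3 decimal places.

Marginals: p(M) = (0.5400, 0.4600), p(N) = (0.5400, 0.2300, 0.2300).
I(M;N) = H(M) + H(N) − H(M,N).
H(M) = 0.9954, H(N) = 1.4554, H(M,N) = 2.3848.
I(M;N) = 0.9954 + 1.4554 − 2.3848 = 0.066 bits.

0.066 bits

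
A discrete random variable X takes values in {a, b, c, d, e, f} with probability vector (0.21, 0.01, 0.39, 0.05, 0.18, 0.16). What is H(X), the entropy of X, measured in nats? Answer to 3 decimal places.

1.493 nats

H(X) = −Σ p·ln p.
  −(0.21)·ln(0.21) = 0.3277
  −(0.01)·ln(0.01) = 0.0461
  −(0.39)·ln(0.39) = 0.3672
  −(0.05)·ln(0.05) = 0.1498
  −(0.18)·ln(0.18) = 0.3087
  −(0.16)·ln(0.16) = 0.2932
Sum: 0.3277 + 0.0461 + 0.3672 + 0.1498 + 0.3087 + 0.2932 = 1.493 nats.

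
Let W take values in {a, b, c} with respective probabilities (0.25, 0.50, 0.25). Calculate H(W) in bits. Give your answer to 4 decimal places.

H(W) = −Σ p·log₂ p.
  −(0.25)·log₂(0.25) = 0.50000
  −(0.50)·log₂(0.50) = 0.50000
  −(0.25)·log₂(0.25) = 0.50000
Sum: 0.50000 + 0.50000 + 0.50000 = 1.5000 bits.

1.5000 bits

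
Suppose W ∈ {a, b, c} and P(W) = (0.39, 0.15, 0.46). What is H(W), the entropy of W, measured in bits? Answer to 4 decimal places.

1.4557 bits

H(W) = −Σ p·log₂ p.
  −(0.39)·log₂(0.39) = 0.52980
  −(0.15)·log₂(0.15) = 0.41054
  −(0.46)·log₂(0.46) = 0.51534
Sum: 0.52980 + 0.41054 + 0.51534 = 1.4557 bits.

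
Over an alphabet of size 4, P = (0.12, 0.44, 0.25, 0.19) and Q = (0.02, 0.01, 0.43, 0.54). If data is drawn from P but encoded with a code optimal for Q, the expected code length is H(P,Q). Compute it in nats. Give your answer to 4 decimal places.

2.8238 nats

H(P,Q) = −Σ p·ln q.
  −0.12·ln(0.02) = 0.46944
  −0.44·ln(0.01) = 2.02627
  −0.25·ln(0.43) = 0.21099
  −0.19·ln(0.54) = 0.11708
H(P,Q) = 2.8238 nats.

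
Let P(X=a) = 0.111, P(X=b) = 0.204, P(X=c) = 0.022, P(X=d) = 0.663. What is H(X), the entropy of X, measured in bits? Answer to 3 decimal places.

1.334 bits

H(X) = −Σ p·log₂ p.
  −(0.111)·log₂(0.111) = 0.3520
  −(0.204)·log₂(0.204) = 0.4678
  −(0.022)·log₂(0.022) = 0.1211
  −(0.663)·log₂(0.663) = 0.3931
Sum: 0.3520 + 0.4678 + 0.1211 + 0.3931 = 1.334 bits.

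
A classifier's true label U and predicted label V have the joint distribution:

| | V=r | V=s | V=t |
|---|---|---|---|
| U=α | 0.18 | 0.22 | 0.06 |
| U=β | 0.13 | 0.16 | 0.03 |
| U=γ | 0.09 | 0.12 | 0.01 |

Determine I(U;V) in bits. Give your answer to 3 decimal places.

0.010 bits

Marginals: p(U) = (0.4600, 0.3200, 0.2200), p(V) = (0.4000, 0.5000, 0.1000).
I(U;V) = H(U) + H(V) − H(U,V).
H(U) = 1.5219, H(V) = 1.3610, H(U,V) = 2.8730.
I(U;V) = 1.5219 + 1.3610 − 2.8730 = 0.010 bits.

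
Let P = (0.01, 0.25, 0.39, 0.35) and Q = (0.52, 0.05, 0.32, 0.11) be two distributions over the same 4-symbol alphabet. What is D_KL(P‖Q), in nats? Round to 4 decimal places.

D(P‖Q) = Σ p·ln(p/q).
  0.01·ln(0.01/0.52) = -0.03951
  0.25·ln(0.25/0.05) = 0.40236
  0.39·ln(0.39/0.32) = 0.07715
  0.35·ln(0.35/0.11) = 0.40511
D(P‖Q) = 0.8451 nats.

0.8451 nats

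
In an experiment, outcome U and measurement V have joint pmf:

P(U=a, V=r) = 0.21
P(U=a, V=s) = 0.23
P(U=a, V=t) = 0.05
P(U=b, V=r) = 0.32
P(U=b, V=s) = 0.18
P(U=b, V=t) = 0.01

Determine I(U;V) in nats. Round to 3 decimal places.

Marginals: p(U) = (0.4900, 0.5100), p(V) = (0.5300, 0.4100, 0.0600).
I(U;V) = H(U) + H(V) − H(U,V).
H(U) = 0.6929, H(V) = 0.8708, H(U,V) = 1.5349.
I(U;V) = 0.6929 + 0.8708 − 1.5349 = 0.029 nats.

0.029 nats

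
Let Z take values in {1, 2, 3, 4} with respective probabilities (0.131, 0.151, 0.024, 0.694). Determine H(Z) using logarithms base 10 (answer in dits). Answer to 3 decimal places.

0.389 dits

H(Z) = −Σ p·log₁₀ p.
  −(0.131)·log₁₀(0.131) = 0.1156
  −(0.151)·log₁₀(0.151) = 0.1240
  −(0.024)·log₁₀(0.024) = 0.0389
  −(0.694)·log₁₀(0.694) = 0.1101
Sum: 0.1156 + 0.1240 + 0.0389 + 0.1101 = 0.389 dits.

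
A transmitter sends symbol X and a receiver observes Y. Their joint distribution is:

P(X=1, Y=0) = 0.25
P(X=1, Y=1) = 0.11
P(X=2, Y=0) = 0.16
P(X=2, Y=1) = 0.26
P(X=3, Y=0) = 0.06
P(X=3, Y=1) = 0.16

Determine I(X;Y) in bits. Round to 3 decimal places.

Marginals: p(X) = (0.3600, 0.4200, 0.2200), p(Y) = (0.4700, 0.5300).
I(X;Y) = H(X) + H(Y) − H(X,Y).
H(X) = 1.5368, H(Y) = 0.9974, H(X,Y) = 2.4451.
I(X;Y) = 1.5368 + 0.9974 − 2.4451 = 0.089 bits.

0.089 bits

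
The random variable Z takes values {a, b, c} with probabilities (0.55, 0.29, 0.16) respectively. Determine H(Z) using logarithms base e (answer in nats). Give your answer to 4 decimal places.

H(Z) = −Σ p·ln p.
  −(0.55)·ln(0.55) = 0.32881
  −(0.29)·ln(0.29) = 0.35898
  −(0.16)·ln(0.16) = 0.29321
Sum: 0.32881 + 0.35898 + 0.29321 = 0.9810 nats.

0.9810 nats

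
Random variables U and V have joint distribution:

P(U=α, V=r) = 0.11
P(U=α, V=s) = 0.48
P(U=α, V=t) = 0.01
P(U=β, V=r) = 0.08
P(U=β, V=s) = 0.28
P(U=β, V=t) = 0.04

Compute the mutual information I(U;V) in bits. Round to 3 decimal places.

0.027 bits

Marginals: p(U) = (0.6000, 0.4000), p(V) = (0.1900, 0.7600, 0.0500).
I(U;V) = Σ p(x,y)·log₂[p(x,y)/(p(x)p(y))].
  (α,r): 0.11·log₂(0.9649) = -0.0057
  (α,s): 0.48·log₂(1.0526) = 0.0355
  (α,t): 0.01·log₂(0.3333) = -0.0158
  (β,r): 0.08·log₂(1.0526) = 0.0059
  (β,s): 0.28·log₂(0.9211) = -0.0332
  (β,t): 0.04·log₂(2.0000) = 0.0400
Sum = 0.027 bits.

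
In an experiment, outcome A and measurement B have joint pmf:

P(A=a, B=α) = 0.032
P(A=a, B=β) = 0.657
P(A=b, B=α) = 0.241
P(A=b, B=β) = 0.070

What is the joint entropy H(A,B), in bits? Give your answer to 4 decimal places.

H(A,B) = −Σ p(x,y)·log₂ p(x,y) over all 4 cells.
  cell (a,α): −0.032·log₂0.032 = 0.15891
  cell (a,β): −0.657·log₂0.657 = 0.39816
  cell (b,α): −0.241·log₂0.241 = 0.49475
  cell (b,β): −0.070·log₂0.070 = 0.26856
Sum = 1.3204 bits.

1.3204 bits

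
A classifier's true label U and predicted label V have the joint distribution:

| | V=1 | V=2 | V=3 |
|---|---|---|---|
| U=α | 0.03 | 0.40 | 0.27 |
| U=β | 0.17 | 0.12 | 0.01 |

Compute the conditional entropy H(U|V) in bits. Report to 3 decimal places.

Marginals: p(U) = (0.7000, 0.3000), p(V) = (0.2000, 0.5200, 0.2800).
H(U|V) = Σ p(V) · H(U|V=·).
  V=1: p=0.2000, H(U|V=1) = 0.6098
  V=2: p=0.5200, H(U|V=2) = 0.7793
  V=3: p=0.2800, H(U|V=3) = 0.2223
Weighted sum = 0.589 bits.

0.589 bits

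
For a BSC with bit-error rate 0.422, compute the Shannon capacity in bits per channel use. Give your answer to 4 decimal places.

Binary symmetric channel: C = 1 − h₂(ε) where h₂ is the binary entropy function.
h₂(0.422) = −0.422·log₂0.422 − 0.578·log₂0.578 = 0.9824.
C = 1 − 0.9824 = 0.0176 bits per channel use.

0.0176 bits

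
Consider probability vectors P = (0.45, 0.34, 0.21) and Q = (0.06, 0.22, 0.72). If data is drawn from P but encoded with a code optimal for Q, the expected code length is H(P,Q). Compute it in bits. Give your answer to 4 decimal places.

2.6687 bits

H(P,Q) = −Σ p·log₂ q.
  −0.45·log₂(0.06) = 1.82650
  −0.34·log₂(0.22) = 0.74270
  −0.21·log₂(0.72) = 0.09953
H(P,Q) = 2.6687 bits.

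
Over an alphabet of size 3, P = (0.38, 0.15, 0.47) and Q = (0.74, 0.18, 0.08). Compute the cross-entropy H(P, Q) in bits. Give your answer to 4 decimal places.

H(P,Q) = −Σ p·log₂ q.
  −0.38·log₂(0.74) = 0.16507
  −0.15·log₂(0.18) = 0.37109
  −0.47·log₂(0.08) = 1.71261
H(P,Q) = 2.2488 bits.

2.2488 bits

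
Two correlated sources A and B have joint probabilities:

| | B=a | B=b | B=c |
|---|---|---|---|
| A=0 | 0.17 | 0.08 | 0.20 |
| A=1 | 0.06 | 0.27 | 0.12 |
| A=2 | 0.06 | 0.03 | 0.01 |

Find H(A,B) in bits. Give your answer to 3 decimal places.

H(A,B) = −Σ p(x,y)·log₂ p(x,y) over all 9 cells.
  cell (0,a): −0.17·log₂0.17 = 0.4346
  cell (0,b): −0.08·log₂0.08 = 0.2915
  cell (0,c): −0.20·log₂0.20 = 0.4644
  cell (1,a): −0.06·log₂0.06 = 0.2435
  cell (1,b): −0.27·log₂0.27 = 0.5100
  cell (1,c): −0.12·log₂0.12 = 0.3671
  cell (2,a): −0.06·log₂0.06 = 0.2435
  cell (2,b): −0.03·log₂0.03 = 0.1518
  cell (2,c): −0.01·log₂0.01 = 0.0664
Sum = 2.773 bits.

2.773 bits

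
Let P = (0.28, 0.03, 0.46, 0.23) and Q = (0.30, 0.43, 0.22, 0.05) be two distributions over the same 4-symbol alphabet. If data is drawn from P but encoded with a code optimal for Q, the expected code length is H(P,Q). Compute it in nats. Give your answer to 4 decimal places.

1.7479 nats

H(P,Q) = −Σ p·ln q.
  −0.28·ln(0.30) = 0.33711
  −0.03·ln(0.43) = 0.02532
  −0.46·ln(0.22) = 0.69650
  −0.23·ln(0.05) = 0.68902
H(P,Q) = 1.7479 nats.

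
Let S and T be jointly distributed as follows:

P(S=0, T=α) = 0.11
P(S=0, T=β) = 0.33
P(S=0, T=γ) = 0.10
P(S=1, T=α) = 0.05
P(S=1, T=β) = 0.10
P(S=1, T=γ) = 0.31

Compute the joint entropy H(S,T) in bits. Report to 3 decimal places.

H(S,T) = −Σ p(x,y)·log₂ p(x,y) over all 6 cells.
  cell (0,α): −0.11·log₂0.11 = 0.3503
  cell (0,β): −0.33·log₂0.33 = 0.5278
  cell (0,γ): −0.10·log₂0.10 = 0.3322
  cell (1,α): −0.05·log₂0.05 = 0.2161
  cell (1,β): −0.10·log₂0.10 = 0.3322
  cell (1,γ): −0.31·log₂0.31 = 0.5238
Sum = 2.282 bits.

2.282 bits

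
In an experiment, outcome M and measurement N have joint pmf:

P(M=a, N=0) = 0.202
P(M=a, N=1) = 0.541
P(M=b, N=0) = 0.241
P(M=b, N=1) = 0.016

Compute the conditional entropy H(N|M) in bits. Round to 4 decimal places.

0.7136 bits

Chain rule: H(N|M) = H(M,N) − H(M).
Marginals: p(M) = (0.7430, 0.2570), p(N) = (0.4430, 0.5570).
H(M,N) = 1.5358 bits; H(M) = 0.8222 bits.
H(N|M) = 1.5358 − 0.8222 = 0.7136 bits.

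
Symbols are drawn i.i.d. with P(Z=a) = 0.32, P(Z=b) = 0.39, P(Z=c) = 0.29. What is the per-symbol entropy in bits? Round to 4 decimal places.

1.5737 bits

H(Z) = −Σ p·log₂ p.
  −(0.32)·log₂(0.32) = 0.52603
  −(0.39)·log₂(0.39) = 0.52980
  −(0.29)·log₂(0.29) = 0.51790
Sum: 0.52603 + 0.52980 + 0.51790 = 1.5737 bits.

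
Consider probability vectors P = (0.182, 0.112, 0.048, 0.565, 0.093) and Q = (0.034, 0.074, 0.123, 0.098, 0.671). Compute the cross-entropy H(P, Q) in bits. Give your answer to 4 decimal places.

H(P,Q) = −Σ p·log₂ q.
  −0.182·log₂(0.034) = 0.88785
  −0.112·log₂(0.074) = 0.42071
  −0.048·log₂(0.123) = 0.14512
  −0.565·log₂(0.098) = 1.89336
  −0.093·log₂(0.671) = 0.05353
H(P,Q) = 3.4006 bits.

3.4006 bits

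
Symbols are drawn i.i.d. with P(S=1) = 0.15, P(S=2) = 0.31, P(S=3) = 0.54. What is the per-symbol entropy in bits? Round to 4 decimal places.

H(S) = −Σ p·log₂ p.
  −(0.15)·log₂(0.15) = 0.41054
  −(0.31)·log₂(0.31) = 0.52379
  −(0.54)·log₂(0.54) = 0.48004
Sum: 0.41054 + 0.52379 + 0.48004 = 1.4144 bits.

1.4144 bits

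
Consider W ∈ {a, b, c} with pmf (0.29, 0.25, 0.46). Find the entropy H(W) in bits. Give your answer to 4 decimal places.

H(W) = −Σ p·log₂ p.
  −(0.29)·log₂(0.29) = 0.51790
  −(0.25)·log₂(0.25) = 0.50000
  −(0.46)·log₂(0.46) = 0.51534
Sum: 0.51790 + 0.50000 + 0.51534 = 1.5332 bits.

1.5332 bits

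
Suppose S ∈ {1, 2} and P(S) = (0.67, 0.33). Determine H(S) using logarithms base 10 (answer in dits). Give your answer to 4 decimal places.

H(S) = −Σ p·log₁₀ p.
  −(0.67)·log₁₀(0.67) = 0.11653
  −(0.33)·log₁₀(0.33) = 0.15889
Sum: 0.11653 + 0.15889 = 0.2754 dits.

0.2754 dits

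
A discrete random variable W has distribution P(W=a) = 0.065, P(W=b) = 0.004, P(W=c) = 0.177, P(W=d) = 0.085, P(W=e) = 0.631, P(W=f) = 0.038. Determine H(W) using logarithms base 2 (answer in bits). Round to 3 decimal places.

H(W) = −Σ p·log₂ p.
  −(0.065)·log₂(0.065) = 0.2563
  −(0.004)·log₂(0.004) = 0.0319
  −(0.177)·log₂(0.177) = 0.4422
  −(0.085)·log₂(0.085) = 0.3023
  −(0.631)·log₂(0.631) = 0.4192
  −(0.038)·log₂(0.038) = 0.1793
Sum: 0.2563 + 0.0319 + 0.4422 + 0.3023 + 0.4192 + 0.1793 = 1.631 bits.

1.631 bits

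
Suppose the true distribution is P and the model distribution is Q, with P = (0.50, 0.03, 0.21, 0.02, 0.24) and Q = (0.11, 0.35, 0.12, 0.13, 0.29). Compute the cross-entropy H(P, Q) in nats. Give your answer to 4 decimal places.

1.9183 nats

H(P,Q) = −Σ p·ln q.
  −0.50·ln(0.11) = 1.10364
  −0.03·ln(0.35) = 0.03149
  −0.21·ln(0.12) = 0.44526
  −0.02·ln(0.13) = 0.04080
  −0.24·ln(0.29) = 0.29709
H(P,Q) = 1.9183 nats.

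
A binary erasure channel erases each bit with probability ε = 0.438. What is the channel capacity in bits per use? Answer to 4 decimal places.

0.5620 bits

Binary erasure channel: capacity C = 1 − ε.
C = 1 − 0.438 = 0.5620 bits per channel use.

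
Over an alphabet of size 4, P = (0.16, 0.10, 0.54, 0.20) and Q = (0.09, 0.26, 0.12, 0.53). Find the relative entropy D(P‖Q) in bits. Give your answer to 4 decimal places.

0.8855 bits

D(P‖Q) = Σ p·log₂(p/q).
  0.16·log₂(0.16/0.09) = 0.13281
  0.10·log₂(0.10/0.26) = -0.13785
  0.54·log₂(0.54/0.12) = 1.17176
  0.20·log₂(0.20/0.53) = -0.28120
D(P‖Q) = 0.8855 bits.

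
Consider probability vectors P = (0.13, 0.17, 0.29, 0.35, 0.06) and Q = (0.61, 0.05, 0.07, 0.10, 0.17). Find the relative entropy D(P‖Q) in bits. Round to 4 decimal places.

D(P‖Q) = Σ p·log₂(p/q).
  0.13·log₂(0.13/0.61) = -0.28994
  0.17·log₂(0.17/0.05) = 0.30014
  0.29·log₂(0.29/0.07) = 0.59468
  0.35·log₂(0.35/0.10) = 0.63257
  0.06·log₂(0.06/0.17) = -0.09015
D(P‖Q) = 1.1473 bits.

1.1473 bits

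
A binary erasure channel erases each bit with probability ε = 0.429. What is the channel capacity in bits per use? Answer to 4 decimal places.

0.5710 bits

Binary erasure channel: capacity C = 1 − ε.
C = 1 − 0.429 = 0.5710 bits per channel use.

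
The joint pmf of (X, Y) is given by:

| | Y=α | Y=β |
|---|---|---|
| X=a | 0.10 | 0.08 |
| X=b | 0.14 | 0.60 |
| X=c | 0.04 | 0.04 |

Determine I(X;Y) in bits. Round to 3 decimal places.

0.079 bits

Marginals: p(X) = (0.1800, 0.7400, 0.0800), p(Y) = (0.2800, 0.7200).
I(X;Y) = H(X) + H(Y) − H(X,Y).
H(X) = 1.0583, H(Y) = 0.8555, H(X,Y) = 1.8345.
I(X;Y) = 1.0583 + 0.8555 − 1.8345 = 0.079 bits.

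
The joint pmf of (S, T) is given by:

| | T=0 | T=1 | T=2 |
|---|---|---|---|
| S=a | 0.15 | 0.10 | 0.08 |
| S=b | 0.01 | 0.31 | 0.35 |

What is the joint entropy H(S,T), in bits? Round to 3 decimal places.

H(S,T) = −Σ p(x,y)·log₂ p(x,y) over all 6 cells.
  cell (a,0): −0.15·log₂0.15 = 0.4105
  cell (a,1): −0.10·log₂0.10 = 0.3322
  cell (a,2): −0.08·log₂0.08 = 0.2915
  cell (b,0): −0.01·log₂0.01 = 0.0664
  cell (b,1): −0.31·log₂0.31 = 0.5238
  cell (b,2): −0.35·log₂0.35 = 0.5301
Sum = 2.155 bits.

2.155 bits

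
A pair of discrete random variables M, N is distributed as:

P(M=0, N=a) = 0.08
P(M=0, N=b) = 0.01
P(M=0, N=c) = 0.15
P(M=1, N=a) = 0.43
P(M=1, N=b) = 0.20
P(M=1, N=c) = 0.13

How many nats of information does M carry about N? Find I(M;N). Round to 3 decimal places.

0.096 nats

Marginals: p(M) = (0.2400, 0.7600), p(N) = (0.5100, 0.2100, 0.2800).
I(M;N) = Σ p(x,y)·ln[p(x,y)/(p(x)p(y))].
  (0,a): 0.08·ln(0.6536) = -0.0340
  (0,b): 0.01·ln(0.1984) = -0.0162
  (0,c): 0.15·ln(2.2321) = 0.1204
  (1,a): 0.43·ln(1.1094) = 0.0446
  (1,b): 0.20·ln(1.2531) = 0.0451
  (1,c): 0.13·ln(0.6109) = -0.0641
Sum = 0.096 nats.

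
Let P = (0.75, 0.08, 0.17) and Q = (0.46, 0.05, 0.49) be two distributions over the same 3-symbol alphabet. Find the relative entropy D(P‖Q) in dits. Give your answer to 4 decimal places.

0.0974 dits

D(P‖Q) = Σ p·log₁₀(p/q).
  0.75·log₁₀(0.75/0.46) = 0.15923
  0.08·log₁₀(0.08/0.05) = 0.01633
  0.17·log₁₀(0.17/0.49) = -0.07816
D(P‖Q) = 0.0974 dits.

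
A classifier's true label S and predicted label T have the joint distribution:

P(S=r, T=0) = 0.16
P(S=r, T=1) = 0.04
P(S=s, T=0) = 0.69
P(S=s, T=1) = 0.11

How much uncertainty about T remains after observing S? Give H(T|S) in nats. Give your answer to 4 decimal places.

0.4204 nats

Chain rule: H(T|S) = H(S,T) − H(S).
Marginals: p(S) = (0.2000, 0.8000), p(T) = (0.8500, 0.1500).
H(S,T) = 0.9208 nats; H(S) = 0.5004 nats.
H(T|S) = 0.9208 − 0.5004 = 0.4204 nats.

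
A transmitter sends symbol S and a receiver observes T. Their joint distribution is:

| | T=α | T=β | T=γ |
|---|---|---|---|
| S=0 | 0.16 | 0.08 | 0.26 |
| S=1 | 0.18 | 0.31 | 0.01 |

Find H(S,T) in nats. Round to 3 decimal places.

H(S,T) = −Σ p(x,y)·ln p(x,y) over all 6 cells.
  cell (0,α): −0.16·ln0.16 = 0.2932
  cell (0,β): −0.08·ln0.08 = 0.2021
  cell (0,γ): −0.26·ln0.26 = 0.3502
  cell (1,α): −0.18·ln0.18 = 0.3087
  cell (1,β): −0.31·ln0.31 = 0.3631
  cell (1,γ): −0.01·ln0.01 = 0.0461
Sum = 1.563 nats.

1.563 nats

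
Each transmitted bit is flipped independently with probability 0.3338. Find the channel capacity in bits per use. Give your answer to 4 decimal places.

0.0812 bits

Binary symmetric channel: C = 1 − h₂(ε) where h₂ is the binary entropy function.
h₂(0.3338) = −0.3338·log₂0.3338 − 0.6662·log₂0.6662 = 0.9188.
C = 1 − 0.9188 = 0.0812 bits per channel use.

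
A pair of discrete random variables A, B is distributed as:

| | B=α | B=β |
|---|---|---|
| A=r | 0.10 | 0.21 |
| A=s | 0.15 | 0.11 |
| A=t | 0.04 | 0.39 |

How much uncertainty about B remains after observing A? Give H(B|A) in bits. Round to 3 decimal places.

0.729 bits

Marginals: p(A) = (0.3100, 0.2600, 0.4300), p(B) = (0.2900, 0.7100).
H(B|A) = Σ p(A) · H(B|A=·).
  A=r: p=0.3100, H(B|A=r) = 0.9072
  A=s: p=0.2600, H(B|A=s) = 0.9829
  A=t: p=0.4300, H(B|A=t) = 0.4465
Weighted sum = 0.729 bits.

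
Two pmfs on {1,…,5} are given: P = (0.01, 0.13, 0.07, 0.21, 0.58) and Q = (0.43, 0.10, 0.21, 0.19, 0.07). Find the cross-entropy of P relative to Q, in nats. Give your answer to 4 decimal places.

2.3081 nats

H(P,Q) = −Σ p·ln q.
  −0.01·ln(0.43) = 0.00844
  −0.13·ln(0.10) = 0.29934
  −0.07·ln(0.21) = 0.10925
  −0.21·ln(0.19) = 0.34875
  −0.58·ln(0.07) = 1.54237
H(P,Q) = 2.3081 nats.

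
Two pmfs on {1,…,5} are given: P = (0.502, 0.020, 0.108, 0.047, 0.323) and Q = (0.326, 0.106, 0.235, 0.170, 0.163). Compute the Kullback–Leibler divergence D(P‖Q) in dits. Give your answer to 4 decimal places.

D(P‖Q) = Σ p·log₁₀(p/q).
  0.502·log₁₀(0.502/0.326) = 0.09412
  0.020·log₁₀(0.020/0.106) = -0.01449
  0.108·log₁₀(0.108/0.235) = -0.03647
  0.047·log₁₀(0.047/0.170) = -0.02624
  0.323·log₁₀(0.323/0.163) = 0.09594
D(P‖Q) = 0.1129 dits.

0.1129 dits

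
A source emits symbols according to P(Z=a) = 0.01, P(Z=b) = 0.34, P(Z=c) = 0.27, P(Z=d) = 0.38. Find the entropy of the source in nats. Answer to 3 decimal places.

1.134 nats

H(Z) = −Σ p·ln p.
  −(0.01)·ln(0.01) = 0.0461
  −(0.34)·ln(0.34) = 0.3668
  −(0.27)·ln(0.27) = 0.3535
  −(0.38)·ln(0.38) = 0.3677
Sum: 0.0461 + 0.3668 + 0.3535 + 0.3677 = 1.134 nats.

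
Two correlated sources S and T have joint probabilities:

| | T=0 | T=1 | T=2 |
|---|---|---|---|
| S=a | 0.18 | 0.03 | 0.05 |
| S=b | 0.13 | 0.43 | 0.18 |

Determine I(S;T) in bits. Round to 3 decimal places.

0.189 bits

Marginals: p(S) = (0.2600, 0.7400), p(T) = (0.3100, 0.4600, 0.2300).
I(S;T) = Σ p(x,y)·log₂[p(x,y)/(p(x)p(y))].
  (a,0): 0.18·log₂(2.2333) = 0.2086
  (a,1): 0.03·log₂(0.2508) = -0.0599
  (a,2): 0.05·log₂(0.8361) = -0.0129
  (b,0): 0.13·log₂(0.5667) = -0.1065
  (b,1): 0.43·log₂(1.2632) = 0.1450
  (b,2): 0.18·log₂(1.0576) = 0.0145
Sum = 0.189 bits.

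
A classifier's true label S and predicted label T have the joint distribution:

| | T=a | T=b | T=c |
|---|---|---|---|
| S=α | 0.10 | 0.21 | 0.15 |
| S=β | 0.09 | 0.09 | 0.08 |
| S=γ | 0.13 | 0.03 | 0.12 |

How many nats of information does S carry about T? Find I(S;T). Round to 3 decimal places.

0.059 nats

Marginals: p(S) = (0.4600, 0.2600, 0.2800), p(T) = (0.3200, 0.3300, 0.3500).
I(S;T) = Σ p(x,y)·ln[p(x,y)/(p(x)p(y))].
  (α,a): 0.10·ln(0.6793) = -0.0387
  (α,b): 0.21·ln(1.3834) = 0.0682
  (α,c): 0.15·ln(0.9317) = -0.0106
  (β,a): 0.09·ln(1.0817) = 0.0071
  (β,b): 0.09·ln(1.0490) = 0.0043
  (β,c): 0.08·ln(0.8791) = -0.0103
  (γ,a): 0.13·ln(1.4509) = 0.0484
  (γ,b): 0.03·ln(0.3247) = -0.0337
  (γ,c): 0.12·ln(1.2245) = 0.0243
Sum = 0.059 nats.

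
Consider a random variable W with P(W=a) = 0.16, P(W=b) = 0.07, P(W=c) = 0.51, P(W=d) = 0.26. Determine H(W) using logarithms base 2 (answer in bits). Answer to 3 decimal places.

1.692 bits

H(W) = −Σ p·log₂ p.
  −(0.16)·log₂(0.16) = 0.4230
  −(0.07)·log₂(0.07) = 0.2686
  −(0.51)·log₂(0.51) = 0.4954
  −(0.26)·log₂(0.26) = 0.5053
Sum: 0.4230 + 0.2686 + 0.4954 + 0.5053 = 1.692 bits.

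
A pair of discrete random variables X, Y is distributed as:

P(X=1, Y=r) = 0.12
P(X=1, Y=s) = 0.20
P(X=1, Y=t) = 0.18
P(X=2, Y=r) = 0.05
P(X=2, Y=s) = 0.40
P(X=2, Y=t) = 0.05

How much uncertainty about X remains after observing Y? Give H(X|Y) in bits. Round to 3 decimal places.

Chain rule: H(X|Y) = H(X,Y) − H(Y).
Marginals: p(X) = (0.5000, 0.5000), p(Y) = (0.1700, 0.6000, 0.2300).
H(X,Y) = 2.2377 bits; H(Y) = 1.3644 bits.
H(X|Y) = 2.2377 − 1.3644 = 0.873 bits.

0.873 bits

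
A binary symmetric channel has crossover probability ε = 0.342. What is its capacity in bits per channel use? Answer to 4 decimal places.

Binary symmetric channel: C = 1 − h₂(ε) where h₂ is the binary entropy function.
h₂(0.342) = −0.342·log₂0.342 − 0.658·log₂0.658 = 0.9267.
C = 1 − 0.9267 = 0.0733 bits per channel use.

0.0733 bits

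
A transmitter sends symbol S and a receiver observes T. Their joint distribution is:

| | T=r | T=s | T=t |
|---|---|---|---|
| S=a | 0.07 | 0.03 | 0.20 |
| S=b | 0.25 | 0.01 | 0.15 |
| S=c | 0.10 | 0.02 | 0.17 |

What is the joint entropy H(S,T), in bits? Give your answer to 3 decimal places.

2.741 bits

H(S,T) = −Σ p(x,y)·log₂ p(x,y) over all 9 cells.
  cell (a,r): −0.07·log₂0.07 = 0.2686
  cell (a,s): −0.03·log₂0.03 = 0.1518
  cell (a,t): −0.20·log₂0.20 = 0.4644
  cell (b,r): −0.25·log₂0.25 = 0.5000
  cell (b,s): −0.01·log₂0.01 = 0.0664
  cell (b,t): −0.15·log₂0.15 = 0.4105
  cell (c,r): −0.10·log₂0.10 = 0.3322
  cell (c,s): −0.02·log₂0.02 = 0.1129
  cell (c,t): −0.17·log₂0.17 = 0.4346
Sum = 2.741 bits.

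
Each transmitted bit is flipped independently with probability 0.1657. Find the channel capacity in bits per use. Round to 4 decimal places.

0.3522 bits

Binary symmetric channel: C = 1 − h₂(ε) where h₂ is the binary entropy function.
h₂(0.1657) = −0.1657·log₂0.1657 − 0.8343·log₂0.8343 = 0.6478.
C = 1 − 0.6478 = 0.3522 bits per channel use.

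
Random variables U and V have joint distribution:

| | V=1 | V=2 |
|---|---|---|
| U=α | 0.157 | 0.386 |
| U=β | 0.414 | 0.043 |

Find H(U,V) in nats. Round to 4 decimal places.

1.1585 nats

H(U,V) = −Σ p(x,y)·ln p(x,y) over all 4 cells.
  cell (α,1): −0.157·ln0.157 = 0.29069
  cell (α,2): −0.386·ln0.386 = 0.36744
  cell (β,1): −0.414·ln0.414 = 0.36510
  cell (β,2): −0.043·ln0.043 = 0.13530
Sum = 1.1585 nats.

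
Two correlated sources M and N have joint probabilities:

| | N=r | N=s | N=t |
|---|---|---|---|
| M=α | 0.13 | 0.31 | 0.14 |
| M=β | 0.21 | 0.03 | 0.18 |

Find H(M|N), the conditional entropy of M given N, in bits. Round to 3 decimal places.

0.789 bits

Chain rule: H(M|N) = H(M,N) − H(N).
Marginals: p(M) = (0.5800, 0.4200), p(N) = (0.3400, 0.3400, 0.3200).
H(M,N) = 2.3734 bits; H(N) = 1.5844 bits.
H(M|N) = 2.3734 − 1.5844 = 0.789 bits.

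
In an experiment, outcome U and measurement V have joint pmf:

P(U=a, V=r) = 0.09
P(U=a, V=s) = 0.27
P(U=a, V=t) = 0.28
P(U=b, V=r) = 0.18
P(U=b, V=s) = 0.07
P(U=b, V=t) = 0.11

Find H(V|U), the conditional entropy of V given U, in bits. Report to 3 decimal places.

Chain rule: H(V|U) = H(U,V) − H(U).
Marginals: p(U) = (0.6400, 0.3600), p(V) = (0.2700, 0.3400, 0.3900).
H(U,V) = 2.4010 bits; H(U) = 0.9427 bits.
H(V|U) = 2.4010 − 0.9427 = 1.458 bits.

1.458 bits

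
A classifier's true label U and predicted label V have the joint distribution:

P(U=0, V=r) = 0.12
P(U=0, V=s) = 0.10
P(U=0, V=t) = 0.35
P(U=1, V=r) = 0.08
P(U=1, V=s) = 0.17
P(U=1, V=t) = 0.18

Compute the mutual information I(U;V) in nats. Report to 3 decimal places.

0.031 nats

Marginals: p(U) = (0.5700, 0.4300), p(V) = (0.2000, 0.2700, 0.5300).
I(U;V) = Σ p(x,y)·ln[p(x,y)/(p(x)p(y))].
  (0,r): 0.12·ln(1.0526) = 0.0062
  (0,s): 0.10·ln(0.6498) = -0.0431
  (0,t): 0.35·ln(1.1586) = 0.0515
  (1,r): 0.08·ln(0.9302) = -0.0058
  (1,s): 0.17·ln(1.4643) = 0.0648
  (1,t): 0.18·ln(0.7898) = -0.0425
Sum = 0.031 nats.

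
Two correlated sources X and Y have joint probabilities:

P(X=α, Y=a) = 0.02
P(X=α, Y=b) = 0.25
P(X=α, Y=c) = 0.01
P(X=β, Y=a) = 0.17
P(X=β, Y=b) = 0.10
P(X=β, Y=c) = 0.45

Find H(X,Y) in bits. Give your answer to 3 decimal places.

H(X,Y) = −Σ p(x,y)·log₂ p(x,y) over all 6 cells.
  cell (α,a): −0.02·log₂0.02 = 0.1129
  cell (α,b): −0.25·log₂0.25 = 0.5000
  cell (α,c): −0.01·log₂0.01 = 0.0664
  cell (β,a): −0.17·log₂0.17 = 0.4346
  cell (β,b): −0.10·log₂0.10 = 0.3322
  cell (β,c): −0.45·log₂0.45 = 0.5184
Sum = 1.964 bits.

1.964 bits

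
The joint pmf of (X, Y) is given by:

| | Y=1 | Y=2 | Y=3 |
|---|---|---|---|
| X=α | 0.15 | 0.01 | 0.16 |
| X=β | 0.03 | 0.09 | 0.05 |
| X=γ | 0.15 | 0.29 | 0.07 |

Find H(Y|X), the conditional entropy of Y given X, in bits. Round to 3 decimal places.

1.321 bits

Chain rule: H(Y|X) = H(X,Y) − H(X).
Marginals: p(X) = (0.3200, 0.1700, 0.5100), p(Y) = (0.3300, 0.3900, 0.2800).
H(X,Y) = 2.7775 bits; H(X) = 1.4561 bits.
H(Y|X) = 2.7775 − 1.4561 = 1.321 bits.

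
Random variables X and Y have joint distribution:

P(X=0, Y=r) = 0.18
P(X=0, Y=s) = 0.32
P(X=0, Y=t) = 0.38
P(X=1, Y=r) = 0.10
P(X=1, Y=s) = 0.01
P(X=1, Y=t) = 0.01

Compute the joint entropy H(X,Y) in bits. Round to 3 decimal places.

H(X,Y) = −Σ p(x,y)·log₂ p(x,y) over all 6 cells.
  cell (0,r): −0.18·log₂0.18 = 0.4453
  cell (0,s): −0.32·log₂0.32 = 0.5260
  cell (0,t): −0.38·log₂0.38 = 0.5305
  cell (1,r): −0.10·log₂0.10 = 0.3322
  cell (1,s): −0.01·log₂0.01 = 0.0664
  cell (1,t): −0.01·log₂0.01 = 0.0664
Sum = 1.967 bits.

1.967 bits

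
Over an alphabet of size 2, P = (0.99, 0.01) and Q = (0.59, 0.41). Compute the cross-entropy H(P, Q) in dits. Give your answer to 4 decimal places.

H(P,Q) = −Σ p·log₁₀ q.
  −0.99·log₁₀(0.59) = 0.22686
  −0.01·log₁₀(0.41) = 0.00387
H(P,Q) = 0.2307 dits.

0.2307 dits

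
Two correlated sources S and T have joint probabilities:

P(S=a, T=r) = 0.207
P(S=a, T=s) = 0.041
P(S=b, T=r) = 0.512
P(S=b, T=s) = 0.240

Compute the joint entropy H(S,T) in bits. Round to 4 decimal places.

1.6479 bits

H(S,T) = −Σ p(x,y)·log₂ p(x,y) over all 4 cells.
  cell (a,r): −0.207·log₂0.207 = 0.47037
  cell (a,s): −0.041·log₂0.041 = 0.18894
  cell (b,r): −0.512·log₂0.512 = 0.49448
  cell (b,s): −0.240·log₂0.240 = 0.49413
Sum = 1.6479 bits.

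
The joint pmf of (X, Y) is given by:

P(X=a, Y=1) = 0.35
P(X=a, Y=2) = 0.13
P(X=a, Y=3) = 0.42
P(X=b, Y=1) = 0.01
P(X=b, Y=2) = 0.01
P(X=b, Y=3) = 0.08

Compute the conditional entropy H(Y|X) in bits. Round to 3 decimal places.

Marginals: p(X) = (0.9000, 0.1000), p(Y) = (0.3600, 0.1400, 0.5000).
H(Y|X) = Σ p(X) · H(Y|X=·).
  X=a: p=0.9000, H(Y|X=a) = 1.4462
  X=b: p=0.1000, H(Y|X=b) = 0.9219
Weighted sum = 1.394 bits.

1.394 bits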